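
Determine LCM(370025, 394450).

370025 = 5² · 19² · 41; 394450 = 2 · 5² · 7³ · 23
max exponents: 2 · 5² · 7³ · 19² · 23 · 41 = 5838254450

5838254450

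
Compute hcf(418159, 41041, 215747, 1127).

7

418159 = 7 · 31 · 41 · 47; 41041 = 7 · 11 · 13 · 41; 215747 = 7³ · 17 · 37; 1127 = 7² · 23
gcd takes min exponent of each prime: 7 = 7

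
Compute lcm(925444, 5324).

gcd first: 925444 = 173·5324 + 4392; 5324 = 1·4392 + 932; 4392 = 4·932 + 664; 932 = 1·664 + 268; 664 = 2·268 + 128; 268 = 2·128 + 12; 128 = 10·12 + 8; 12 = 1·8 + 4; 8 = 2·4 + 0 → gcd = 4
lcm = 925444·5324/gcd = 4927063856/4 = 1231765964

1231765964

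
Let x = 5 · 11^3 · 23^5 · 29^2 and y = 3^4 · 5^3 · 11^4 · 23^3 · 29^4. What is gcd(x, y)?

min exponent per shared prime: 5 · 11^3 · 23^3 · 29^2 = 68096934785

68096934785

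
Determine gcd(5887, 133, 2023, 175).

7

5887 = 7 · 29²; 133 = 7 · 19; 2023 = 7 · 17²; 175 = 5² · 7
gcd takes min exponent of each prime: 7 = 7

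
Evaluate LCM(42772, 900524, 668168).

42772 = 2² · 17² · 37; 900524 = 2² · 17² · 19 · 41; 668168 = 2³ · 17⁴
lcm takes max exponent of each prime: 2³ · 17⁴ · 19 · 37 · 41 = 19258606264

19258606264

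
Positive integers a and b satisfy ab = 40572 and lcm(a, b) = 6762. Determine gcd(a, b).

6

gcd·lcm = product, so gcd = 40572/6762 = 6.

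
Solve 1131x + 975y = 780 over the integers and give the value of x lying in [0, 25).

gcd(1131, 975) = 39 (Euclid: 1131 = 1·975 + 156; 975 = 6·156 + 39; 156 = 4·39 + 0), and 39 | 780.
Extended Euclid: 1131·(-6) + 975·(7) = 39. Scale by 20: x₀ = -120.
General solution x = x₀ + 25t; reducing mod 25 gives x = 5 (and y = -5).

5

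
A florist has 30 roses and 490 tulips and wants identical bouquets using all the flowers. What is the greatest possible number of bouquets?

10

Euclid: 490 = 16·30 + 10; 30 = 3·10 + 0. Last nonzero remainder: 10.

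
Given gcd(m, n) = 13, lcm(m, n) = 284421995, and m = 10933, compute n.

338195

Using mn = gcd(m,n)·lcm(m,n) = 13·284421995 = 3697485935, we get n = 3697485935/10933 = 338195.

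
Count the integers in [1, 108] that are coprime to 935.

Prime factors of 935: 5, 11, 17. Count integers ≤ 108 divisible by none of them.
By inclusion–exclusion: 108 − ⌊108/5⌋ − ⌊108/11⌋ − ⌊108/17⌋ + ⌊108/55⌋ + ⌊108/85⌋ + ⌊108/187⌋ − ⌊108/935⌋ = 74.

74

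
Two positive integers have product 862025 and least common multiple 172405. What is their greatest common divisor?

From gcd × lcm = ab: gcd = 862025 / 172405 = 5.

5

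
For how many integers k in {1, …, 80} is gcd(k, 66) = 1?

Prime factors of 66: 2, 3, 11. Count integers ≤ 80 divisible by none of them.
By inclusion–exclusion: 80 − ⌊80/2⌋ − ⌊80/3⌋ − ⌊80/11⌋ + ⌊80/6⌋ + ⌊80/22⌋ + ⌊80/33⌋ − ⌊80/66⌋ = 24.

24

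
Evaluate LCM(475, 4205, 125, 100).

475 = 5² · 19; 4205 = 5 · 29²; 125 = 5³; 100 = 2² · 5²
lcm takes max exponent of each prime: 2² · 5³ · 19 · 29² = 7989500

7989500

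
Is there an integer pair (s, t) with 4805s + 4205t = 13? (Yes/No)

gcd(4805, 4205): 4805 = 1·4205 + 600; 4205 = 7·600 + 5; 600 = 120·5 + 0 → 5
5 does not divide 13, so a solution does not exist.

No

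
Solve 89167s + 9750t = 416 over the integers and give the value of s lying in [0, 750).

248

gcd(89167, 9750) = 13 (Euclid: 89167 = 9·9750 + 1417; 9750 = 6·1417 + 1248; 1417 = 1·1248 + 169; 1248 = 7·169 + 65; 169 = 2·65 + 39; 65 = 1·39 + 26; 39 = 1·26 + 13; 26 = 2·13 + 0), and 13 | 416.
Extended Euclid: 89167·(289) + 9750·(-2643) = 13. Scale by 32: s₀ = 9248.
General solution s = s₀ + 750k; reducing mod 750 gives s = 248 (and t = -2268).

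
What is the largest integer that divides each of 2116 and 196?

4

Euclid: 2116 = 10·196 + 156; 196 = 1·156 + 40; 156 = 3·40 + 36; 40 = 1·36 + 4; 36 = 9·4 + 0. Last nonzero remainder: 4.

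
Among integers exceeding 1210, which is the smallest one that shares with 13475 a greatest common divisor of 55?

gcd(x, 13475) = 55 forces 55 | x; write x = 55s. Then gcd(55s, 55·245) = 55·gcd(s, 245), so need gcd(s, 245) = 1.
55s > 1210 gives s ≥ 23. The least s ≥ 23 coprime to 245 is 23, so x = 55·23 = 1265.

1265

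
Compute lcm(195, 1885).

5655

gcd first: 1885 = 9·195 + 130; 195 = 1·130 + 65; 130 = 2·65 + 0 → gcd = 65
lcm = 195·1885/gcd = 367575/65 = 5655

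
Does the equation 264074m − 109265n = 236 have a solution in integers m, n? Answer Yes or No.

gcd(264074, 109265): 264074 = 2·109265 + 45544; 109265 = 2·45544 + 18177; 45544 = 2·18177 + 9190; 18177 = 1·9190 + 8987; 9190 = 1·8987 + 203; 8987 = 44·203 + 55; 203 = 3·55 + 38; 55 = 1·38 + 17; 38 = 2·17 + 4; 17 = 4·4 + 1; 4 = 4·1 + 0 → 1
1 divides 236, so a solution exists.

Yes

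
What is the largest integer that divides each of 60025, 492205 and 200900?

245

gcd(60025, 492205): 492205 = 8·60025 + 12005; 60025 = 5·12005 + 0 → 12005
gcd(12005, 200900): 200900 = 16·12005 + 8820; 12005 = 1·8820 + 3185; 8820 = 2·3185 + 2450; 3185 = 1·2450 + 735; 2450 = 3·735 + 245; 735 = 3·245 + 0 → 245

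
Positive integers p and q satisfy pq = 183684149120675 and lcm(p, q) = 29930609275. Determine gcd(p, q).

From gcd × lcm = pq: gcd = 183684149120675 / 29930609275 = 6137.

6137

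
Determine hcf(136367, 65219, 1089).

136367 = 7² · 11² · 23; 65219 = 7² · 11³; 1089 = 3² · 11²
gcd takes min exponent of each prime: 11² = 121

121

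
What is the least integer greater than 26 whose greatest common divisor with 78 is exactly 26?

Multiples of 26 above 26: 26·2, 26·3, … . Need the cofactor coprime to 78/26 = 3.
Checking s = 2, 3, … the first with gcd(s, 3) = 1 is s = 2, giving 52.

52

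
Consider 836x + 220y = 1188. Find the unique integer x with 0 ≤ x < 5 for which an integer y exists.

gcd(836, 220) = 44 (Euclid: 836 = 3·220 + 176; 220 = 1·176 + 44; 176 = 4·44 + 0), and 44 | 1188.
Extended Euclid: 836·(-1) + 220·(4) = 44. Scale by 27: x₀ = -27.
General solution x = x₀ + 5t; reducing mod 5 gives x = 3 (and y = -6).

3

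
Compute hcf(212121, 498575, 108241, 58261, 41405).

212121 = 3² · 7² · 13 · 37; 498575 = 5² · 7² · 11 · 37; 108241 = 7² · 47²; 58261 = 7² · 29 · 41; 41405 = 5 · 7² · 13²
gcd takes min exponent of each prime: 7² = 49

49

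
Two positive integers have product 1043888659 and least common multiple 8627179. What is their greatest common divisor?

gcd·lcm = product, so gcd = 1043888659/8627179 = 121.

121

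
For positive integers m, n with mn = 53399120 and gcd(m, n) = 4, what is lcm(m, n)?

gcd·lcm = product, so lcm = 53399120/4 = 13349780.

13349780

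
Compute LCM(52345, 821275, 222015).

52345 = 5 · 19² · 29; 821275 = 5² · 7 · 13 · 19²; 222015 = 3 · 5 · 19² · 41
lcm takes max exponent of each prime: 3 · 5² · 7 · 13 · 19² · 29 · 41 = 2929487925

2929487925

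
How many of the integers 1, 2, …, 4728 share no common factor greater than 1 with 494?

2068

494 = 2·13·19. Inclusion–exclusion on these primes:
4728 − ⌊4728/2⌋ − ⌊4728/13⌋ − ⌊4728/19⌋ + ⌊4728/26⌋ + ⌊4728/38⌋ + ⌊4728/247⌋ − ⌊4728/494⌋ = 2068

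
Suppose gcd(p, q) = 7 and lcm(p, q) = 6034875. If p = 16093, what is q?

2625

p·q = gcd·lcm = 7·6034875 = 42244125, so q = 42244125/16093 = 2625.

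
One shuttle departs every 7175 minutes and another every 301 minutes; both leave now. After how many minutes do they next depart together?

gcd first: 7175 = 23·301 + 252; 301 = 1·252 + 49; 252 = 5·49 + 7; 49 = 7·7 + 0 → gcd = 7
lcm = 7175·301/gcd = 2159675/7 = 308525

308525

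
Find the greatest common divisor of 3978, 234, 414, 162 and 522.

3978 = 2 · 3² · 13 · 17; 234 = 2 · 3² · 13; 414 = 2 · 3² · 23; 162 = 2 · 3⁴; 522 = 2 · 3² · 29
gcd takes min exponent of each prime: 2 · 3² = 18

18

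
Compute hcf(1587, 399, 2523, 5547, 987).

3

1587 = 3 · 23²; 399 = 3 · 7 · 19; 2523 = 3 · 29²; 5547 = 3 · 43²; 987 = 3 · 7 · 47
gcd takes min exponent of each prime: 3 = 3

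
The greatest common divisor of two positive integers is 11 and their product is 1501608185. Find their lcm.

Since gcd(m,n)·lcm(m,n) = mn, lcm = 1501608185/11 = 136509835.

136509835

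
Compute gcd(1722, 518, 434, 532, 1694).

gcd(1722, 518): 1722 = 3·518 + 168; 518 = 3·168 + 14; 168 = 12·14 + 0 → 14
gcd(14, 434): 434 = 31·14 + 0 → 14
gcd(14, 532): 532 = 38·14 + 0 → 14
gcd(14, 1694): 1694 = 121·14 + 0 → 14

14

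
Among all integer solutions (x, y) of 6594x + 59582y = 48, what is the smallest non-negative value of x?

Euclid: 59582 = 9·6594 + 236; 6594 = 27·236 + 222; 236 = 1·222 + 14; 222 = 15·14 + 12; 14 = 1·12 + 2; 12 = 6·2 + 0 → gcd = 2; 48 = 2·24.
Back-substitution yields 6594·(-4292) + 59582·(475) = 2, so one solution is x = -4292·24 = -103008, y = 475·24 = 11400.
Solutions in x differ by 59582/2 = 29791; the one in [0, 29791) is -103008 mod 29791 = 16156.

16156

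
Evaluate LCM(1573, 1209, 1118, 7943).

7686901794

1573 = 11² · 13; 1209 = 3 · 13 · 31; 1118 = 2 · 13 · 43; 7943 = 13² · 47
lcm takes max exponent of each prime: 2 · 3 · 11² · 13² · 31 · 43 · 47 = 7686901794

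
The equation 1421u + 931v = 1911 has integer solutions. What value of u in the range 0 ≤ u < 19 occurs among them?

Euclid: 1421 = 1·931 + 490; 931 = 1·490 + 441; 490 = 1·441 + 49; 441 = 9·49 + 0 → gcd = 49; 1911 = 49·39.
Back-substitution yields 1421·(2) + 931·(-3) = 49, so one solution is u = 2·39 = 78, v = -3·39 = -117.
Solutions in u differ by 931/49 = 19; the one in [0, 19) is 78 mod 19 = 2.

2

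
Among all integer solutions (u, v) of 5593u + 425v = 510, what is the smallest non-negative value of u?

gcd(5593, 425) = 17 (Euclid: 5593 = 13·425 + 68; 425 = 6·68 + 17; 68 = 4·17 + 0), and 17 | 510.
Extended Euclid: 5593·(-6) + 425·(79) = 17. Scale by 30: u₀ = -180.
General solution u = u₀ + 25t; reducing mod 25 gives u = 20 (and v = -262).

20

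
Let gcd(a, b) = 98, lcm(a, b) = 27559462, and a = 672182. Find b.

Using ab = gcd(a,b)·lcm(a,b) = 98·27559462 = 2700827276, we get b = 2700827276/672182 = 4018.

4018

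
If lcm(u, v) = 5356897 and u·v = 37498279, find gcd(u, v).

7

From gcd × lcm = uv: gcd = 37498279 / 5356897 = 7.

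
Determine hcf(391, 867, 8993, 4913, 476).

gcd(391, 867): 867 = 2·391 + 85; 391 = 4·85 + 51; 85 = 1·51 + 34; 51 = 1·34 + 17; 34 = 2·17 + 0 → 17
gcd(17, 8993): 8993 = 529·17 + 0 → 17
gcd(17, 4913): 4913 = 289·17 + 0 → 17
gcd(17, 476): 476 = 28·17 + 0 → 17

17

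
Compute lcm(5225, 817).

224675

5225 = 5² · 11 · 19; 817 = 19 · 43
max exponents: 5² · 11 · 19 · 43 = 224675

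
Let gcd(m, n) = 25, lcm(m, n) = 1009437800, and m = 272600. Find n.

m·n = gcd·lcm = 25·1009437800 = 25235945000, so n = 25235945000/272600 = 92575.

92575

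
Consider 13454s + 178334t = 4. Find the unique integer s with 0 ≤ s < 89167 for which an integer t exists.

76800

gcd(13454, 178334) = 2 (Euclid: 178334 = 13·13454 + 3432; 13454 = 3·3432 + 3158; 3432 = 1·3158 + 274; 3158 = 11·274 + 144; 274 = 1·144 + 130; 144 = 1·130 + 14; 130 = 9·14 + 4; 14 = 3·4 + 2; 4 = 2·2 + 0), and 2 | 4.
Extended Euclid: 13454·(38400) + 178334·(-2897) = 2. Scale by 2: s₀ = 76800.
General solution s = s₀ + 89167k; reducing mod 89167 gives s = 76800 (and t = -5794).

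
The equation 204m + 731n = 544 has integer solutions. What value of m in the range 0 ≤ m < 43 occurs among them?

17

Reduce mod 731: 204m ≡ 544 (mod 731). With g = gcd(204, 731) = 17 dividing 544, divide through: 12m ≡ 32 (mod 43).
Since gcd(12, 43) = 1, m ≡ 32·(12)⁻¹ ≡ 17 (mod 43). Smallest non-negative: 17.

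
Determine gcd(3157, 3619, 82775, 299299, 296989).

gcd(3157, 3619): 3619 = 1·3157 + 462; 3157 = 6·462 + 385; 462 = 1·385 + 77; 385 = 5·77 + 0 → 77
gcd(77, 82775): 82775 = 1075·77 + 0 → 77
gcd(77, 299299): 299299 = 3887·77 + 0 → 77
gcd(77, 296989): 296989 = 3857·77 + 0 → 77

77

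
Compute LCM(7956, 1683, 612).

87516

7956 = 2² · 3² · 13 · 17; 1683 = 3² · 11 · 17; 612 = 2² · 3² · 17
lcm takes max exponent of each prime: 2² · 3² · 11 · 13 · 17 = 87516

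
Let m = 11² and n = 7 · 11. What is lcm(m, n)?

max exponent per prime: 7 · 11² = 847

847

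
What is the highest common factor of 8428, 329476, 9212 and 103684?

gcd(8428, 329476): 329476 = 39·8428 + 784; 8428 = 10·784 + 588; 784 = 1·588 + 196; 588 = 3·196 + 0 → 196
gcd(196, 9212): 9212 = 47·196 + 0 → 196
gcd(196, 103684): 103684 = 529·196 + 0 → 196

196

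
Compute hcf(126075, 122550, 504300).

75

gcd(126075, 122550): 126075 = 1·122550 + 3525; 122550 = 34·3525 + 2700; 3525 = 1·2700 + 825; 2700 = 3·825 + 225; 825 = 3·225 + 150; 225 = 1·150 + 75; 150 = 2·75 + 0 → 75
gcd(75, 504300): 504300 = 6724·75 + 0 → 75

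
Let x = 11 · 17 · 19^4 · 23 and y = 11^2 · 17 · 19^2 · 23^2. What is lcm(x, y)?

max exponent per prime: 11^2 · 17 · 19^4 · 23^2 = 141809187113

141809187113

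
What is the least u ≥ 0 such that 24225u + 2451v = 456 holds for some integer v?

gcd(24225, 2451) = 57 (Euclid: 24225 = 9·2451 + 2166; 2451 = 1·2166 + 285; 2166 = 7·285 + 171; 285 = 1·171 + 114; 171 = 1·114 + 57; 114 = 2·57 + 0), and 57 | 456.
Extended Euclid: 24225·(17) + 2451·(-168) = 57. Scale by 8: u₀ = 136.
General solution u = u₀ + 43t; reducing mod 43 gives u = 7 (and v = -69).

7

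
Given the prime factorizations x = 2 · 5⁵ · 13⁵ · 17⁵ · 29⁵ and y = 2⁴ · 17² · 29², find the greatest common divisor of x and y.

min exponent per shared prime: 2 · 17² · 29² = 486098

486098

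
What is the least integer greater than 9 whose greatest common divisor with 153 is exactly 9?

18

gcd(m, 153) = 9 forces 9 | m; write m = 9s. Then gcd(9s, 9·17) = 9·gcd(s, 17), so need gcd(s, 17) = 1.
9s > 9 gives s ≥ 2. The least s ≥ 2 coprime to 17 is 2, so m = 9·2 = 18.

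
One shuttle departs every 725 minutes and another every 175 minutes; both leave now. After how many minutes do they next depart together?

5075

725 = 5² · 29; 175 = 5² · 7
max exponents: 5² · 7 · 29 = 5075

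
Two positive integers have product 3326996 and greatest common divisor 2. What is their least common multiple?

For any two positive integers, gcd × lcm equals their product. Hence lcm = 3326996 / 2 = 1663498.

1663498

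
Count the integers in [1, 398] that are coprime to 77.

311

77 = 7·11. Inclusion–exclusion on these primes:
398 − ⌊398/7⌋ − ⌊398/11⌋ + ⌊398/77⌋ = 311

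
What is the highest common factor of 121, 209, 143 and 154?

11

121 = 11²; 209 = 11 · 19; 143 = 11 · 13; 154 = 2 · 7 · 11
gcd takes min exponent of each prime: 11 = 11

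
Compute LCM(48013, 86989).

48013 = 7 · 19³; 86989 = 7 · 17² · 43
max exponents: 7 · 17² · 19³ · 43 = 596657551

596657551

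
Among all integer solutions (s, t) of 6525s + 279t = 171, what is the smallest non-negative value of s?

Reduce mod 279: 6525s ≡ 171 (mod 279). With g = gcd(6525, 279) = 9 dividing 171, divide through: 725s ≡ 19 (mod 31).
Since gcd(725, 31) = 1, s ≡ 19·(725)⁻¹ ≡ 30 (mod 31). Smallest non-negative: 30.

30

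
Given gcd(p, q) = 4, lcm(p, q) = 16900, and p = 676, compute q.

Using pq = gcd(p,q)·lcm(p,q) = 4·16900 = 67600, we get q = 67600/676 = 100.

100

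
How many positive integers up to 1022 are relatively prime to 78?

Prime factors of 78: 2, 3, 13. Count integers ≤ 1022 divisible by none of them.
By inclusion–exclusion: 1022 − ⌊1022/2⌋ − ⌊1022/3⌋ − ⌊1022/13⌋ + ⌊1022/6⌋ + ⌊1022/26⌋ + ⌊1022/39⌋ − ⌊1022/78⌋ = 315.

315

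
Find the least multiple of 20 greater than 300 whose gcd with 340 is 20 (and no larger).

320

340 = 20·17. Any a with gcd(a, 340) = 20 is a multiple of 20, say 20s, with s coprime to 17.
Need s > 300/20, so s ≥ 16. First s ≥ 16 with gcd(s, 17) = 1 is s = 16. Thus a = 20·16 = 320.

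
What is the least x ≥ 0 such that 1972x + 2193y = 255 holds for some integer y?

108

Euclid: 2193 = 1·1972 + 221; 1972 = 8·221 + 204; 221 = 1·204 + 17; 204 = 12·17 + 0 → gcd = 17; 255 = 17·15.
Back-substitution yields 1972·(-10) + 2193·(9) = 17, so one solution is x = -10·15 = -150, y = 9·15 = 135.
Solutions in x differ by 2193/17 = 129; the one in [0, 129) is -150 mod 129 = 108.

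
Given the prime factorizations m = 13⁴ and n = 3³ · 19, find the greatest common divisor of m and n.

min exponent per shared prime: (none) = 1

1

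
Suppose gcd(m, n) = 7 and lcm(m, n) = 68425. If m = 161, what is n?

2975

m·n = gcd·lcm = 7·68425 = 478975, so n = 478975/161 = 2975.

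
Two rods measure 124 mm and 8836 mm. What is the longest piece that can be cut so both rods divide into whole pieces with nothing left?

Euclid: 8836 = 71·124 + 32; 124 = 3·32 + 28; 32 = 1·28 + 4; 28 = 7·4 + 0. Last nonzero remainder: 4.

4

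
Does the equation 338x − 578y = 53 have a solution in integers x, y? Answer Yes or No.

No

By Bézout, 338x − 578y = 53 has integer solutions iff gcd(338, 578) | 53.
Euclid: 578 = 1·338 + 240; 338 = 1·240 + 98; 240 = 2·98 + 44; 98 = 2·44 + 10; 44 = 4·10 + 4; 10 = 2·4 + 2; 4 = 2·2 + 0. gcd = 2; 53 mod 2 = 1. No.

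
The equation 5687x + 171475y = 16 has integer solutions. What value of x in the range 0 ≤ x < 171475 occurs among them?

Reduce mod 171475: 5687x ≡ 16 (mod 171475). With g = gcd(5687, 171475) = 1 dividing 16, divide through: 5687x ≡ 16 (mod 171475).
Since gcd(5687, 171475) = 1, x ≡ 16·(5687)⁻¹ ≡ 37268 (mod 171475). Smallest non-negative: 37268.

37268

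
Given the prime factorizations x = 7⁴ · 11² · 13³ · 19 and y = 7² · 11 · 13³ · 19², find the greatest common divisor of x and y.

22499477

min exponent per shared prime: 7² · 11 · 13³ · 19 = 22499477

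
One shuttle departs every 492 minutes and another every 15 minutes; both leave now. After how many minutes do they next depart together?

gcd first: 492 = 32·15 + 12; 15 = 1·12 + 3; 12 = 4·3 + 0 → gcd = 3
lcm = 492·15/gcd = 7380/3 = 2460

2460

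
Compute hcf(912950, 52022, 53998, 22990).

38

gcd(912950, 52022): 912950 = 17·52022 + 28576; 52022 = 1·28576 + 23446; 28576 = 1·23446 + 5130; 23446 = 4·5130 + 2926; 5130 = 1·2926 + 2204; 2926 = 1·2204 + 722; 2204 = 3·722 + 38; 722 = 19·38 + 0 → 38
gcd(38, 53998): 53998 = 1421·38 + 0 → 38
gcd(38, 22990): 22990 = 605·38 + 0 → 38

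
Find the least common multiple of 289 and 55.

15895

289 = 17²; 55 = 5 · 11
max exponents: 5 · 11 · 17² = 15895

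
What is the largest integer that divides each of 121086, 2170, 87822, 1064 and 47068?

14

gcd(121086, 2170): 121086 = 55·2170 + 1736; 2170 = 1·1736 + 434; 1736 = 4·434 + 0 → 434
gcd(434, 87822): 87822 = 202·434 + 154; 434 = 2·154 + 126; 154 = 1·126 + 28; 126 = 4·28 + 14; 28 = 2·14 + 0 → 14
gcd(14, 1064): 1064 = 76·14 + 0 → 14
gcd(14, 47068): 47068 = 3362·14 + 0 → 14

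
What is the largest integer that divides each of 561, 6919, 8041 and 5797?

gcd(561, 6919): 6919 = 12·561 + 187; 561 = 3·187 + 0 → 187
gcd(187, 8041): 8041 = 43·187 + 0 → 187
gcd(187, 5797): 5797 = 31·187 + 0 → 187

187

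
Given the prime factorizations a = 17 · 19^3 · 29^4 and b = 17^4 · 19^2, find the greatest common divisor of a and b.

min exponent per shared prime: 17 · 19^2 = 6137

6137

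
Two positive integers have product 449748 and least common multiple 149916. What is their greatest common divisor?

gcd·lcm = product, so gcd = 449748/149916 = 3.

3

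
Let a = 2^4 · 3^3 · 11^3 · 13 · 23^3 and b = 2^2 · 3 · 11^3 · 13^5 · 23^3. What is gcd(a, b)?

min exponent per shared prime: 2^2 · 3 · 11^3 · 13 · 23^3 = 2526307212

2526307212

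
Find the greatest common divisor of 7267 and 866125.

Euclid: 866125 = 119·7267 + 1352; 7267 = 5·1352 + 507; 1352 = 2·507 + 338; 507 = 1·338 + 169; 338 = 2·169 + 0. Last nonzero remainder: 169.

169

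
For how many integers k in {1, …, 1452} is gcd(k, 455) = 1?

455 = 5·7·13. Inclusion–exclusion on these primes:
1452 − ⌊1452/5⌋ − ⌊1452/7⌋ − ⌊1452/13⌋ + ⌊1452/35⌋ + ⌊1452/65⌋ + ⌊1452/91⌋ − ⌊1452/455⌋ = 919

919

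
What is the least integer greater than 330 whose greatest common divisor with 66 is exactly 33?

363

66 = 33·2. Any t with gcd(t, 66) = 33 is a multiple of 33, say 33s, with s coprime to 2.
Need s > 330/33, so s ≥ 11. First s ≥ 11 with gcd(s, 2) = 1 is s = 11. Thus t = 33·11 = 363.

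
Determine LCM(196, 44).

2156

196 = 2² · 7²; 44 = 2² · 11
max exponents: 2² · 7² · 11 = 2156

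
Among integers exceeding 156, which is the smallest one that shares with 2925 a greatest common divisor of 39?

2925 = 39·75. Any x with gcd(x, 2925) = 39 is a multiple of 39, say 39s, with s coprime to 75.
Need s > 156/39, so s ≥ 5. First s ≥ 5 with gcd(s, 75) = 1 is s = 7. Thus x = 39·7 = 273.

273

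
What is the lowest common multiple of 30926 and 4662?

10298358

gcd first: 30926 = 6·4662 + 2954; 4662 = 1·2954 + 1708; 2954 = 1·1708 + 1246; 1708 = 1·1246 + 462; 1246 = 2·462 + 322; 462 = 1·322 + 140; 322 = 2·140 + 42; 140 = 3·42 + 14; 42 = 3·14 + 0 → gcd = 14
lcm = 30926·4662/gcd = 144177012/14 = 10298358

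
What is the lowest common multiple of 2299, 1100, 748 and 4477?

2299 = 11² · 19; 1100 = 2² · 5² · 11; 748 = 2² · 11 · 17; 4477 = 11² · 37
lcm takes max exponent of each prime: 2² · 5² · 11² · 17 · 19 · 37 = 144607100

144607100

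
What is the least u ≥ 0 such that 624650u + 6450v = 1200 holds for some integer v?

102

Euclid: 624650 = 96·6450 + 5450; 6450 = 1·5450 + 1000; 5450 = 5·1000 + 450; 1000 = 2·450 + 100; 450 = 4·100 + 50; 100 = 2·50 + 0 → gcd = 50; 1200 = 50·24.
Back-substitution yields 624650·(58) + 6450·(-5617) = 50, so one solution is u = 58·24 = 1392, v = -5617·24 = -134808.
Solutions in u differ by 6450/50 = 129; the one in [0, 129) is 1392 mod 129 = 102.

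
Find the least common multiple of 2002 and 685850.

gcd first: 685850 = 342·2002 + 1166; 2002 = 1·1166 + 836; 1166 = 1·836 + 330; 836 = 2·330 + 176; 330 = 1·176 + 154; 176 = 1·154 + 22; 154 = 7·22 + 0 → gcd = 22
lcm = 2002·685850/gcd = 1373071700/22 = 62412350

62412350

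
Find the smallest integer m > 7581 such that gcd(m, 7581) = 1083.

8664

Multiples of 1083 above 7581: 1083·8, 1083·9, … . Need the cofactor coprime to 7581/1083 = 7.
Checking s = 8, 9, … the first with gcd(s, 7) = 1 is s = 8, giving 8664.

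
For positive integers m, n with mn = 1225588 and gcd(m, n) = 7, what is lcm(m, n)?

For any two positive integers, gcd × lcm equals their product. Hence lcm = 1225588 / 7 = 175084.

175084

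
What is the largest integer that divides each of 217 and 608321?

Euclid: 608321 = 2803·217 + 70; 217 = 3·70 + 7; 70 = 10·7 + 0. Last nonzero remainder: 7.

7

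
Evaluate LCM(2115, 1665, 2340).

2115 = 3² · 5 · 47; 1665 = 3² · 5 · 37; 2340 = 2² · 3² · 5 · 13
lcm takes max exponent of each prime: 2² · 3² · 5 · 13 · 37 · 47 = 4069260

4069260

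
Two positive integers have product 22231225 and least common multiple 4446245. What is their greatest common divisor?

gcd·lcm = product, so gcd = 22231225/4446245 = 5.

5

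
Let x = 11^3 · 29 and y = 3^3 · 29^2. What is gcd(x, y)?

min exponent per shared prime: 29 = 29

29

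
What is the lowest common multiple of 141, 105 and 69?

141 = 3 · 47; 105 = 3 · 5 · 7; 69 = 3 · 23
lcm takes max exponent of each prime: 3 · 5 · 7 · 23 · 47 = 113505

113505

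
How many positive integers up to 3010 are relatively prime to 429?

429 = 3·11·13. Inclusion–exclusion on these primes:
3010 − ⌊3010/3⌋ − ⌊3010/11⌋ − ⌊3010/13⌋ + ⌊3010/33⌋ + ⌊3010/39⌋ + ⌊3010/143⌋ − ⌊3010/429⌋ = 1685

1685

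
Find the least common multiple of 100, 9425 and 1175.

lcm(100, 9425) = 100·9425/gcd = 942500/25 = 37700
lcm(37700, 1175) = 37700·1175/gcd = 44297500/25 = 1771900

1771900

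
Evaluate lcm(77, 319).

2233

77 = 7 · 11; 319 = 11 · 29
max exponents: 7 · 11 · 29 = 2233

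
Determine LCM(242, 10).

gcd first: 242 = 24·10 + 2; 10 = 5·2 + 0 → gcd = 2
lcm = 242·10/gcd = 2420/2 = 1210

1210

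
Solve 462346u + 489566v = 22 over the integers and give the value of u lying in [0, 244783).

58399

Euclid: 489566 = 1·462346 + 27220; 462346 = 16·27220 + 26826; 27220 = 1·26826 + 394; 26826 = 68·394 + 34; 394 = 11·34 + 20; 34 = 1·20 + 14; 20 = 1·14 + 6; 14 = 2·6 + 2; 6 = 3·2 + 0 → gcd = 2; 22 = 2·11.
Back-substitution yields 462346·(72068) + 489566·(-68061) = 2, so one solution is u = 72068·11 = 792748, v = -68061·11 = -748671.
Solutions in u differ by 489566/2 = 244783; the one in [0, 244783) is 792748 mod 244783 = 58399.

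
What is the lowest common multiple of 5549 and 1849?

10260101

gcd first: 5549 = 3·1849 + 2; 1849 = 924·2 + 1; 2 = 2·1 + 0 → gcd = 1
lcm = 5549·1849/gcd = 10260101/1 = 10260101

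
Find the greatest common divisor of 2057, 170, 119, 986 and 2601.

17

gcd(2057, 170): 2057 = 12·170 + 17; 170 = 10·17 + 0 → 17
gcd(17, 119): 119 = 7·17 + 0 → 17
gcd(17, 986): 986 = 58·17 + 0 → 17
gcd(17, 2601): 2601 = 153·17 + 0 → 17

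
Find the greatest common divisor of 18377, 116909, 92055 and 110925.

18377 = 17 · 23 · 47; 116909 = 13 · 17 · 23²; 92055 = 3 · 5 · 17 · 19²; 110925 = 3² · 5² · 17 · 29
gcd takes min exponent of each prime: 17 = 17

17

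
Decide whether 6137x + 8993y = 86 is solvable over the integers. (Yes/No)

No

By Bézout, 6137x + 8993y = 86 has integer solutions iff gcd(6137, 8993) | 86.
Euclid: 8993 = 1·6137 + 2856; 6137 = 2·2856 + 425; 2856 = 6·425 + 306; 425 = 1·306 + 119; 306 = 2·119 + 68; 119 = 1·68 + 51; 68 = 1·51 + 17; 51 = 3·17 + 0. gcd = 17; 86 mod 17 = 1. No.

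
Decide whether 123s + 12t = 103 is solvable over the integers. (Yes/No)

gcd(123, 12): 123 = 10·12 + 3; 12 = 4·3 + 0 → 3
3 does not divide 103, so a solution does not exist.

No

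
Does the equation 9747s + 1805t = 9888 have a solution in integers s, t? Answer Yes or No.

No

By Bézout, 9747s + 1805t = 9888 has integer solutions iff gcd(9747, 1805) | 9888.
Euclid: 9747 = 5·1805 + 722; 1805 = 2·722 + 361; 722 = 2·361 + 0. gcd = 361; 9888 mod 361 = 141. No.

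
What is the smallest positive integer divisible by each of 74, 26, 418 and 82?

8243378

lcm(74, 26) = 74·26/gcd = 1924/2 = 962
lcm(962, 418) = 962·418/gcd = 402116/2 = 201058
lcm(201058, 82) = 201058·82/gcd = 16486756/2 = 8243378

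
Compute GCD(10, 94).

2

10 = 2 · 5
94 = 2 · 47
Common: 2 = 2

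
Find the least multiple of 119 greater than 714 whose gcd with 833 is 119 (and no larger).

833 = 119·7. Any k with gcd(k, 833) = 119 is a multiple of 119, say 119s, with s coprime to 7.
Need s > 714/119, so s ≥ 7. First s ≥ 7 with gcd(s, 7) = 1 is s = 8. Thus k = 119·8 = 952.

952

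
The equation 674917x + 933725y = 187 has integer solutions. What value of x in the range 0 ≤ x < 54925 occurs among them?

53536

Reduce mod 933725: 674917x ≡ 187 (mod 933725). With g = gcd(674917, 933725) = 17 dividing 187, divide through: 39701x ≡ 11 (mod 54925).
Since gcd(39701, 54925) = 1, x ≡ 11·(39701)⁻¹ ≡ 53536 (mod 54925). Smallest non-negative: 53536.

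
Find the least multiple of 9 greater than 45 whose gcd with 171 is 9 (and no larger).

171 = 9·19. Any x with gcd(x, 171) = 9 is a multiple of 9, say 9s, with s coprime to 19.
Need s > 45/9, so s ≥ 6. First s ≥ 6 with gcd(s, 19) = 1 is s = 6. Thus x = 9·6 = 54.

54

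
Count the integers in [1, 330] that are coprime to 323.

295

323 = 17·19. Inclusion–exclusion on these primes:
330 − ⌊330/17⌋ − ⌊330/19⌋ + ⌊330/323⌋ = 295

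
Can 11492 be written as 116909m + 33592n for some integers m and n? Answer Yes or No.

gcd(116909, 33592): 116909 = 3·33592 + 16133; 33592 = 2·16133 + 1326; 16133 = 12·1326 + 221; 1326 = 6·221 + 0 → 221
221 divides 11492, so a solution exists.

Yes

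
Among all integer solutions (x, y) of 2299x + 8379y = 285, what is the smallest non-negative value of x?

186

Euclid: 8379 = 3·2299 + 1482; 2299 = 1·1482 + 817; 1482 = 1·817 + 665; 817 = 1·665 + 152; 665 = 4·152 + 57; 152 = 2·57 + 38; 57 = 1·38 + 19; 38 = 2·19 + 0 → gcd = 19; 285 = 19·15.
Back-substitution yields 2299·(-164) + 8379·(45) = 19, so one solution is x = -164·15 = -2460, y = 45·15 = 675.
Solutions in x differ by 8379/19 = 441; the one in [0, 441) is -2460 mod 441 = 186.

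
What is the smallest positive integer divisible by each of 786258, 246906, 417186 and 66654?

25414600241646

786258 = 2 · 3² · 11² · 19²; 246906 = 2 · 3² · 11 · 29 · 43; 417186 = 2 · 3² · 7² · 11 · 43; 66654 = 2 · 3² · 7 · 23²
lcm takes max exponent of each prime: 2 · 3² · 7² · 11² · 19² · 23² · 29 · 43 = 25414600241646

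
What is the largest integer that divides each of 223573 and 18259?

Euclid: 223573 = 12·18259 + 4465; 18259 = 4·4465 + 399; 4465 = 11·399 + 76; 399 = 5·76 + 19; 76 = 4·19 + 0. Last nonzero remainder: 19.

19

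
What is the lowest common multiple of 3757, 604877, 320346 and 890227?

3757 = 13 · 17²; 604877 = 7 · 13 · 17² · 23; 320346 = 2 · 3² · 13 · 37²; 890227 = 13 · 31 · 47²
lcm takes max exponent of each prime: 2 · 3² · 7 · 13 · 17² · 23 · 31 · 37² · 47² = 1020705450869286

1020705450869286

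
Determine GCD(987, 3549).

21

Euclid: 3549 = 3·987 + 588; 987 = 1·588 + 399; 588 = 1·399 + 189; 399 = 2·189 + 21; 189 = 9·21 + 0. Last nonzero remainder: 21.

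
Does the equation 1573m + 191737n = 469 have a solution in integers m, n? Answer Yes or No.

gcd(1573, 191737): 191737 = 121·1573 + 1404; 1573 = 1·1404 + 169; 1404 = 8·169 + 52; 169 = 3·52 + 13; 52 = 4·13 + 0 → 13
13 does not divide 469, so a solution does not exist.

No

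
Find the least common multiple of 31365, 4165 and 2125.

31365 = 3² · 5 · 17 · 41; 4165 = 5 · 7² · 17; 2125 = 5³ · 17
lcm takes max exponent of each prime: 3² · 5³ · 7² · 17 · 41 = 38422125

38422125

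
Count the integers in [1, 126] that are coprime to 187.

108

187 = 11·17. Inclusion–exclusion on these primes:
126 − ⌊126/11⌋ − ⌊126/17⌋ + ⌊126/187⌋ = 108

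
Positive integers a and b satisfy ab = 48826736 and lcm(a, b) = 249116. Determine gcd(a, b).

From gcd × lcm = ab: gcd = 48826736 / 249116 = 196.

196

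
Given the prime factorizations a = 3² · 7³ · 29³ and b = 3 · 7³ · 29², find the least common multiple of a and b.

max exponent per prime: 3² · 7³ · 29³ = 75288843

75288843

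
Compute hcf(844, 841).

844 = 2² · 211
841 = 29²
Common: 1 = 1

1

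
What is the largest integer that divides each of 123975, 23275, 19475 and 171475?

123975 = 3² · 5² · 19 · 29; 23275 = 5² · 7² · 19; 19475 = 5² · 19 · 41; 171475 = 5² · 19³
gcd takes min exponent of each prime: 5² · 19 = 475

475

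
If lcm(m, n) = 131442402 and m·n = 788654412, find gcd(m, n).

gcd·lcm = product, so gcd = 788654412/131442402 = 6.

6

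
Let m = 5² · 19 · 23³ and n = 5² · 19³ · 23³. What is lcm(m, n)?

2086336325

max exponent per prime: 5² · 19³ · 23³ = 2086336325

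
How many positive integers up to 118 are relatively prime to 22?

54

Prime factors of 22: 2, 11. Count integers ≤ 118 divisible by none of them.
By inclusion–exclusion: 118 − ⌊118/2⌋ − ⌊118/11⌋ + ⌊118/22⌋ = 54.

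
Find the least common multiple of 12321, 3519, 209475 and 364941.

197680903309575

12321 = 3² · 37²; 3519 = 3² · 17 · 23; 209475 = 3² · 5² · 7² · 19; 364941 = 3² · 23 · 41 · 43
lcm takes max exponent of each prime: 3² · 5² · 7² · 17 · 19 · 23 · 37² · 41 · 43 = 197680903309575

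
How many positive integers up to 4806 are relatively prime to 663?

2784

663 = 3·13·17. Inclusion–exclusion on these primes:
4806 − ⌊4806/3⌋ − ⌊4806/13⌋ − ⌊4806/17⌋ + ⌊4806/39⌋ + ⌊4806/51⌋ + ⌊4806/221⌋ − ⌊4806/663⌋ = 2784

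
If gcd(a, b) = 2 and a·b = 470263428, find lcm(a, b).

Since gcd(a,b)·lcm(a,b) = ab, lcm = 470263428/2 = 235131714.

235131714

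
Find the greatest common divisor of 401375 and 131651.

401375 = 5³ · 13² · 19
131651 = 13² · 19 · 41
Common: 13² · 19 = 3211

3211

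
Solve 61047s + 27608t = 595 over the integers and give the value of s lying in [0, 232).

109

gcd(61047, 27608) = 119 (Euclid: 61047 = 2·27608 + 5831; 27608 = 4·5831 + 4284; 5831 = 1·4284 + 1547; 4284 = 2·1547 + 1190; 1547 = 1·1190 + 357; 1190 = 3·357 + 119; 357 = 3·119 + 0), and 119 | 595.
Extended Euclid: 61047·(-71) + 27608·(157) = 119. Scale by 5: s₀ = -355.
General solution s = s₀ + 232k; reducing mod 232 gives s = 109 (and t = -241).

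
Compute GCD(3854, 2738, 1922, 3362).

2

gcd(3854, 2738): 3854 = 1·2738 + 1116; 2738 = 2·1116 + 506; 1116 = 2·506 + 104; 506 = 4·104 + 90; 104 = 1·90 + 14; 90 = 6·14 + 6; 14 = 2·6 + 2; 6 = 3·2 + 0 → 2
gcd(2, 1922): 1922 = 961·2 + 0 → 2
gcd(2, 3362): 3362 = 1681·2 + 0 → 2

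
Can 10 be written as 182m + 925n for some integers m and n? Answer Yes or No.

Yes

gcd(182, 925): 925 = 5·182 + 15; 182 = 12·15 + 2; 15 = 7·2 + 1; 2 = 2·1 + 0 → 1
1 divides 10, so a solution exists.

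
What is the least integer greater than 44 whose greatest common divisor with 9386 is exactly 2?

46

gcd(x, 9386) = 2 forces 2 | x; write x = 2s. Then gcd(2s, 2·4693) = 2·gcd(s, 4693), so need gcd(s, 4693) = 1.
2s > 44 gives s ≥ 23. The least s ≥ 23 coprime to 4693 is 23, so x = 2·23 = 46.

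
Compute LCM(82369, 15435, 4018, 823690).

51892470

82369 = 7² · 41²; 15435 = 3² · 5 · 7³; 4018 = 2 · 7² · 41; 823690 = 2 · 5 · 7² · 41²
lcm takes max exponent of each prime: 2 · 3² · 5 · 7³ · 41² = 51892470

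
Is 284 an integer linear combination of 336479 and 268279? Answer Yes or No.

gcd(336479, 268279): 336479 = 1·268279 + 68200; 268279 = 3·68200 + 63679; 68200 = 1·63679 + 4521; 63679 = 14·4521 + 385; 4521 = 11·385 + 286; 385 = 1·286 + 99; 286 = 2·99 + 88; 99 = 1·88 + 11; 88 = 8·11 + 0 → 11
11 does not divide 284, so a solution does not exist.

No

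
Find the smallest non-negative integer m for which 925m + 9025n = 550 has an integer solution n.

Euclid: 9025 = 9·925 + 700; 925 = 1·700 + 225; 700 = 3·225 + 25; 225 = 9·25 + 0 → gcd = 25; 550 = 25·22.
Back-substitution yields 925·(-39) + 9025·(4) = 25, so one solution is m = -39·22 = -858, n = 4·22 = 88.
Solutions in m differ by 9025/25 = 361; the one in [0, 361) is -858 mod 361 = 225.

225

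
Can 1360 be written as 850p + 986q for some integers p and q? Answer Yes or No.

Yes

gcd(850, 986): 986 = 1·850 + 136; 850 = 6·136 + 34; 136 = 4·34 + 0 → 34
34 divides 1360, so a solution exists.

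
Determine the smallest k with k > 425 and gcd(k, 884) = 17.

884 = 17·52. Any k with gcd(k, 884) = 17 is a multiple of 17, say 17s, with s coprime to 52.
Need s > 425/17, so s ≥ 26. First s ≥ 26 with gcd(s, 52) = 1 is s = 27. Thus k = 17·27 = 459.

459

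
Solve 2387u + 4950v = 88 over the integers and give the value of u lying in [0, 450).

Euclid: 4950 = 2·2387 + 176; 2387 = 13·176 + 99; 176 = 1·99 + 77; 99 = 1·77 + 22; 77 = 3·22 + 11; 22 = 2·11 + 0 → gcd = 11; 88 = 11·8.
Back-substitution yields 2387·(-197) + 4950·(95) = 11, so one solution is u = -197·8 = -1576, v = 95·8 = 760.
Solutions in u differ by 4950/11 = 450; the one in [0, 450) is -1576 mod 450 = 224.

224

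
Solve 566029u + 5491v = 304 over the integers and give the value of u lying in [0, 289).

97

gcd(566029, 5491) = 19 (Euclid: 566029 = 103·5491 + 456; 5491 = 12·456 + 19; 456 = 24·19 + 0), and 19 | 304.
Extended Euclid: 566029·(-12) + 5491·(1237) = 19. Scale by 16: u₀ = -192.
General solution u = u₀ + 289t; reducing mod 289 gives u = 97 (and v = -9999).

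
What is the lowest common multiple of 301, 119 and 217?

158627

301 = 7 · 43; 119 = 7 · 17; 217 = 7 · 31
lcm takes max exponent of each prime: 7 · 17 · 31 · 43 = 158627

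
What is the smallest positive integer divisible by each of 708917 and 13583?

708917 = 11 · 17² · 223; 13583 = 17² · 47
max exponents: 11 · 17² · 47 · 223 = 33319099

33319099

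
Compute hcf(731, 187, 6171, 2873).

17

gcd(731, 187): 731 = 3·187 + 170; 187 = 1·170 + 17; 170 = 10·17 + 0 → 17
gcd(17, 6171): 6171 = 363·17 + 0 → 17
gcd(17, 2873): 2873 = 169·17 + 0 → 17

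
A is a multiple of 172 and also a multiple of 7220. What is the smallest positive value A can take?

310460

172 = 2² · 43; 7220 = 2² · 5 · 19²
max exponents: 2² · 5 · 19² · 43 = 310460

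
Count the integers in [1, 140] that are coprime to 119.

113

Prime factors of 119: 7, 17. Count integers ≤ 140 divisible by none of them.
By inclusion–exclusion: 140 − ⌊140/7⌋ − ⌊140/17⌋ + ⌊140/119⌋ = 113.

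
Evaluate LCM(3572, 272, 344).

3572 = 2² · 19 · 47; 272 = 2⁴ · 17; 344 = 2³ · 43
lcm takes max exponent of each prime: 2⁴ · 17 · 19 · 43 · 47 = 10444528

10444528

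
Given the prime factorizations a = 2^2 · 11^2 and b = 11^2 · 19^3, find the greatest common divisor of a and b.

min exponent per shared prime: 11^2 = 121

121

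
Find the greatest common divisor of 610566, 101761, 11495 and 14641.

610566 = 2 · 3 · 11² · 29²; 101761 = 11² · 29²; 11495 = 5 · 11² · 19; 14641 = 11⁴
gcd takes min exponent of each prime: 11² = 121

121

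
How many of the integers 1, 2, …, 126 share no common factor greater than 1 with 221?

Prime factors of 221: 13, 17. Count integers ≤ 126 divisible by none of them.
By inclusion–exclusion: 126 − ⌊126/13⌋ − ⌊126/17⌋ + ⌊126/221⌋ = 110.

110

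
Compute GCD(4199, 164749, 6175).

247

4199 = 13 · 17 · 19; 164749 = 13 · 19 · 23 · 29; 6175 = 5² · 13 · 19
gcd takes min exponent of each prime: 13 · 19 = 247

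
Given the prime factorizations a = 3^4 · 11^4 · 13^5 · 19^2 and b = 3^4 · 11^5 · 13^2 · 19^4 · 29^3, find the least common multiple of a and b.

15394784138145979822827

max exponent per prime: 3^4 · 11^5 · 13^5 · 19^4 · 29^3 = 15394784138145979822827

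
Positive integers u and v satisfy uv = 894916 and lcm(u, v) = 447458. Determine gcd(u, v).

gcd·lcm = product, so gcd = 894916/447458 = 2.

2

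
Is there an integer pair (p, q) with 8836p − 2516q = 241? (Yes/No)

No

gcd(8836, 2516): 8836 = 3·2516 + 1288; 2516 = 1·1288 + 1228; 1288 = 1·1228 + 60; 1228 = 20·60 + 28; 60 = 2·28 + 4; 28 = 7·4 + 0 → 4
4 does not divide 241, so a solution does not exist.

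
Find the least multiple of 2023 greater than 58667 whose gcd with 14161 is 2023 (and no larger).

Multiples of 2023 above 58667: 2023·30, 2023·31, … . Need the cofactor coprime to 14161/2023 = 7.
Checking s = 30, 31, … the first with gcd(s, 7) = 1 is s = 30, giving 60690.

60690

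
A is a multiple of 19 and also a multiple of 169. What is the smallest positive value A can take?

3211

gcd first: 169 = 8·19 + 17; 19 = 1·17 + 2; 17 = 8·2 + 1; 2 = 2·1 + 0 → gcd = 1
lcm = 19·169/gcd = 3211/1 = 3211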